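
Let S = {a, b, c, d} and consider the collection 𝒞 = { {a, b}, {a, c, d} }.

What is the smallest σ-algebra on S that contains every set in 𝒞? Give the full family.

σ(𝒞) = { {}, {a}, {b}, {a, b}, {c, d}, {a, c, d}, {b, c, d}, S }

Derivation:
Take S₀ = 𝒞 ∪ {∅, S} = { {}, {a, b}, {a, c, d}, S }.
Round 1: 2 new —
  {b}  = {a, c, d}ᶜ
  {c, d}  = {a, b}ᶜ
  (now 6)
Round 2: +1 →
  {b, c, d}  = {c, d} ∪ {b}
  (now 7)
Round 3. New:
  {a}  = {b, c, d}ᶜ
  (now 8)
After Round 4 the family is unchanged; done.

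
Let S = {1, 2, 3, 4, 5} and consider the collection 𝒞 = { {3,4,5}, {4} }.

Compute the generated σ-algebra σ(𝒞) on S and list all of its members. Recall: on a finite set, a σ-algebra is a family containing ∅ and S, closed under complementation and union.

Take S₀ = 𝒞 ∪ {∅, S} = { {}, {4}, {3,4,5}, S }.
Step 1. New:
  {1,2}  = complement {3,4,5}
  {1,2,3,5}  = complement {4}
  (now 6)
Step 2 adds 1:
  {1,2,4}  = {1,2} ∪ {4}
  (now 7)
Step 3: +1 →
  {3,5}  = complement {1,2,4}
  (now 8)
Step 4: closed — nothing new.

Therefore σ(𝒞) = { {}, {4}, {1,2}, {3,5}, {1,2,4}, {3,4,5}, {1,2,3,5}, S } (|σ(𝒞)| = 8).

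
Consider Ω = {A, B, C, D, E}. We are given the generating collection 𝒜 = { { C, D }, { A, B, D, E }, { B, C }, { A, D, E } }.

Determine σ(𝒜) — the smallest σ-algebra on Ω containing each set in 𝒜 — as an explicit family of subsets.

σ(𝒜) = { ∅, { B }, { C }, { D }, { A, E }, { B, C }, { B, D }, { C, D }, { A, B, E }, { A, C, E }, { A, D, E }, { B, C, D }, { A, B, C, E }, { A, B, D, E }, { A, C, D, E }, Ω }

Working:
Begin from { ∅, { B, C }, { C, D }, { A, D, E }, { A, B, D, E }, Ω } (that is, 𝒜 plus ∅ and Ω).
Step 1. New:
  { C }  = Ω∖{ A, B, D, E }
  { A, B, E }  = Ω∖{ C, D }
  { B, C, D }  = { C, D } ∪ { B, C }
  { A, C, D, E }  = { A, D, E } ∪ { C, D }
  — 10 sets.
Step 2: 3 new —
  { B }  = Ω∖{ A, C, D, E }
  { A, E }  = Ω∖{ B, C, D }
  { A, B, C, E }  = { C } ∪ { A, B, E }
  — 13 sets.
Step 3: +2 →
  { D }  = Ω∖{ A, B, C, E }
  { A, C, E }  = { C } ∪ { A, E }
  — 15 sets.
Step 4: +1 →
  { B, D }  = Ω∖{ A, C, E }
  — 16 sets.
Step 5: already closed under ᶜ and ∪.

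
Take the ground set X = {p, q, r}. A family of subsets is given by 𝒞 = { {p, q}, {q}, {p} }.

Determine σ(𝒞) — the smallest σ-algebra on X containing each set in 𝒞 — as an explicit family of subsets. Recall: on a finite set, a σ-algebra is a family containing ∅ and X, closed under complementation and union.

Take S₀ = 𝒞 ∪ {∅, X} = { {}, {p}, {q}, {p, q}, X }.
Iteration 1 adds 3:
  {r}  = X∖{p, q}
  {p, r}  = X∖{q}
  {q, r}  = X∖{p}
  (now 8)
Iteration 2: no new sets; the family is a σ-algebra.

Therefore σ(𝒞) = { {}, {p}, {q}, {r}, {p, q}, {p, r}, {q, r}, X } (|σ(𝒞)| = 8).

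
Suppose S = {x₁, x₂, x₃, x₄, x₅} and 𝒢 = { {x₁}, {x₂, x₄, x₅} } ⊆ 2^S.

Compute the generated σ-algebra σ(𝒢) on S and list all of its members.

Begin from { {}, {x₁}, {x₂, x₄, x₅}, S } (that is, 𝒢 plus ∅ and S).
Iteration 1: 3 new —
  {x₁, x₃}  = ᶜ of {x₂, x₄, x₅}
  {x₁, x₂, x₄, x₅}  = {x₁} ∪ {x₂, x₄, x₅}
  {x₂, x₃, x₄, x₅}  = ᶜ of {x₁}
  [7 total]
Iteration 2 adds 1:
  {x₃}  = ᶜ of {x₁, x₂, x₄, x₅}
  [8 total]
Iteration 3: closed — nothing new.

Hence σ(𝒢) has 8 members: { {}, {x₁}, {x₃}, {x₁, x₃}, {x₂, x₄, x₅}, {x₁, x₂, x₄, x₅}, {x₂, x₃, x₄, x₅}, S }.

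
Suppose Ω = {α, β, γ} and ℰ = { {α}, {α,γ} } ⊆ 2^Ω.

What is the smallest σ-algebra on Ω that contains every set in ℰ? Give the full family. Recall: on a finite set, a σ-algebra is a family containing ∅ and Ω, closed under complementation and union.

|σ(ℰ)| = 8.  σ(ℰ) = { {}, {α}, {β}, {γ}, {α,β}, {α,γ}, {β,γ}, Ω }

Derivation:
Start: ℰ ∪ {∅, Ω} = { {}, {α}, {α,γ}, Ω }.
Iteration 1: 2 new —
  {β}  = ᶜ of {α,γ}
  {β,γ}  = ᶜ of {α}
  — 6 sets.
Iteration 2 adds 1:
  {α,β}  = {β} ∪ {α}
  — 7 sets.
Iteration 3. New:
  {γ}  = ᶜ of {α,β}
  — 8 sets.
Iteration 4 adds nothing — fixpoint reached.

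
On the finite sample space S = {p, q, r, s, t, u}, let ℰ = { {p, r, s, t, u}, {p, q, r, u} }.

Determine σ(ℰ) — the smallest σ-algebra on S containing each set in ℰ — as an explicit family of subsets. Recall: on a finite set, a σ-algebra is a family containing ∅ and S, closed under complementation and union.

Begin from { ∅, {p, q, r, u}, {p, r, s, t, u}, S } (that is, ℰ plus ∅ and S).
Round 1: +2 →
  {q}  = ᶜ of {p, r, s, t, u}
  {s, t}  = ᶜ of {p, q, r, u}
  — 6 sets.
Round 2 adds 1:
  {q, s, t}  = {s, t} ∪ {q}
  — 7 sets.
Round 3 adds 1:
  {p, r, u}  = ᶜ of {q, s, t}
  — 8 sets.
Round 4: already closed under ᶜ and ∪.

Hence σ(ℰ) has 8 members: { ∅, {q}, {s, t}, {p, r, u}, {q, s, t}, {p, q, r, u}, {p, r, s, t, u}, S }.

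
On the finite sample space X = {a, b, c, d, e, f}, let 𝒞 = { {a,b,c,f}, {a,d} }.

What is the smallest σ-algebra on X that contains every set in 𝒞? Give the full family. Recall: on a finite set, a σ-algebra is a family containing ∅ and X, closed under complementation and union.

σ(𝒞) (16 sets): { ∅, {a}, {d}, {e}, {a,d}, {a,e}, {d,e}, {a,d,e}, {b,c,f}, {a,b,c,f}, {b,c,d,f}, {b,c,e,f}, {a,b,c,d,f}, {a,b,c,e,f}, {b,c,d,e,f}, X }

Check:
Initial family (4 sets): { ∅, {a,d}, {a,b,c,f}, X }.
Pass 1: 3 new —
  {d,e}  = X∖{a,b,c,f}
  {b,c,e,f}  = X∖{a,d}
  {a,b,c,d,f}  = {a,b,c,f} ∪ {a,d}
  — 7 sets.
Pass 2: +4 →
  {e}  = X∖{a,b,c,d,f}
  {a,d,e}  = {d,e} ∪ {a,d}
  {a,b,c,e,f}  = {a,b,c,f} ∪ {b,c,e,f}
  {b,c,d,e,f}  = {d,e} ∪ {b,c,e,f}
  — 11 sets.
Pass 3. New:
  {a}  = X∖{b,c,d,e,f}
  {d}  = X∖{a,b,c,e,f}
  {b,c,f}  = X∖{a,d,e}
  — 14 sets.
Pass 4 (2 new):
  {a,e}  = {a} ∪ {e}
  {b,c,d,f}  = {b,c,f} ∪ {d}
  — 16 sets.
Pass 5: already closed under ᶜ and ∪.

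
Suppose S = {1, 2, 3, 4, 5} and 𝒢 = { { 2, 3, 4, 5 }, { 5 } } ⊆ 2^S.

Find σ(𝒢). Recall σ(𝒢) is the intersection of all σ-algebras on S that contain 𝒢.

Initial family (4 sets): { ∅, { 5 }, { 2, 3, 4, 5 }, S }.
Iteration 1: +2 →
  { 1 }  = complement { 2, 3, 4, 5 }
  { 1, 2, 3, 4 }  = complement { 5 }
  |family| = 6
Iteration 2 adds 1:
  { 1, 5 }  = { 5 } ∪ { 1 }
  |family| = 7
Iteration 3. New:
  { 2, 3, 4 }  = complement { 1, 5 }
  |family| = 8
Iteration 4: already closed under ᶜ and ∪.

Hence σ(𝒢) has 8 members: { ∅, { 1 }, { 5 }, { 1, 5 }, { 2, 3, 4 }, { 1, 2, 3, 4 }, { 2, 3, 4, 5 }, S }.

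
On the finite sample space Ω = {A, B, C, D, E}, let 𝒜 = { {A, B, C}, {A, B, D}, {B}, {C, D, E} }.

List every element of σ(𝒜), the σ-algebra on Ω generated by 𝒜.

Begin from { ∅, {B}, {A, B, C}, {A, B, D}, {C, D, E}, Ω } (that is, 𝒜 plus ∅ and Ω).
Pass 1: +6 →
  {A, B}  = ᶜ of {C, D, E}
  {C, E}  = ᶜ of {A, B, D}
  {D, E}  = ᶜ of {A, B, C}
  {A, B, C, D}  = {A, B, C} ∪ {A, B, D}
  {A, C, D, E}  = ᶜ of {B}
  {B, C, D, E}  = {C, D, E} ∪ {B}
Pass 2: 6 new —
  {A}  = ᶜ of {B, C, D, E}
  {E}  = ᶜ of {A, B, C, D}
  {B, C, E}  = {B} ∪ {C, E}
  {B, D, E}  = {B} ∪ {D, E}
  {A, B, C, E}  = {A, B, C} ∪ {C, E}
  {A, B, D, E}  = {A, B} ∪ {D, E}
Pass 3 adds 9:
  {C}  = ᶜ of {A, B, D, E}
  {D}  = ᶜ of {A, B, C, E}
  {A, C}  = ᶜ of {B, D, E}
  {A, D}  = ᶜ of {B, C, E}
  {A, E}  = {E} ∪ {A}
  {B, E}  = {B} ∪ {E}
  {A, B, E}  = {A, B} ∪ {E}
  {A, C, E}  = {C, E} ∪ {A}
  {A, D, E}  = {D, E} ∪ {A}
Pass 4: 5 new —
  {B, C}  = ᶜ of {A, D, E}
  {B, D}  = ᶜ of {A, C, E}
  {C, D}  = ᶜ of {A, B, E}
  {A, C, D}  = ᶜ of {B, E}
  {B, C, D}  = ᶜ of {A, E}
Pass 5: already closed under ᶜ and ∪.

Hence σ(𝒜) has 32 members: { ∅, {A}, {B}, {C}, {D}, {E}, {A, B}, {A, C}, {A, D}, {A, E}, {B, C}, {B, D}, {B, E}, {C, D}, {C, E}, {D, E}, {A, B, C}, {A, B, D}, {A, B, E}, {A, C, D}, {A, C, E}, {A, D, E}, {B, C, D}, {B, C, E}, {B, D, E}, {C, D, E}, {A, B, C, D}, {A, B, C, E}, {A, B, D, E}, {A, C, D, E}, {B, C, D, E}, Ω }.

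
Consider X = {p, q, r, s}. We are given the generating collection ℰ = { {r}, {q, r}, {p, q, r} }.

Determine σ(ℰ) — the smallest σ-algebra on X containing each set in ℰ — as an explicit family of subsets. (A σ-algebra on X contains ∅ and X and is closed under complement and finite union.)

Seed the family with ℰ together with ∅ and X: { {}, {r}, {q, r}, {p, q, r}, X }.
Iteration 1 adds 3:
  {s}  = ᶜ of {p, q, r}
  {p, s}  = ᶜ of {q, r}
  {p, q, s}  = ᶜ of {r}
  (now 8)
Iteration 2. New:
  {r, s}  = {s} ∪ {r}
  {p, r, s}  = {r} ∪ {p, s}
  {q, r, s}  = {s} ∪ {q, r}
  (now 11)
Iteration 3 (3 new):
  {p}  = ᶜ of {q, r, s}
  {q}  = ᶜ of {p, r, s}
  {p, q}  = ᶜ of {r, s}
  (now 14)
Iteration 4 (2 new):
  {p, r}  = {r} ∪ {p}
  {q, s}  = {s} ∪ {q}
  (now 16)
Iteration 5 adds nothing — fixpoint reached.

σ(ℰ) = { {}, {p}, {q}, {r}, {s}, {p, q}, {p, r}, {p, s}, {q, r}, {q, s}, {r, s}, {p, q, r}, {p, q, s}, {p, r, s}, {q, r, s}, X }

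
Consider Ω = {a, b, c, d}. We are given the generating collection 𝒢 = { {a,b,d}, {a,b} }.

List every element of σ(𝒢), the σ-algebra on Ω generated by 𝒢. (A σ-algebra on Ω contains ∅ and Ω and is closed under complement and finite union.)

|σ(𝒢)| = 8.  σ(𝒢) = { {}, {c}, {d}, {a,b}, {c,d}, {a,b,c}, {a,b,d}, Ω }

Check:
Begin from { {}, {a,b}, {a,b,d}, Ω } (that is, 𝒢 plus ∅ and Ω).
Iteration 1: 2 new —
  {c}  = {a,b,d}ᶜ
  {c,d}  = {a,b}ᶜ
  (now 6)
Iteration 2 adds 1:
  {a,b,c}  = {c} ∪ {a,b}
  (now 7)
Iteration 3: +1 →
  {d}  = {a,b,c}ᶜ
  (now 8)
Iteration 4 adds nothing — fixpoint reached.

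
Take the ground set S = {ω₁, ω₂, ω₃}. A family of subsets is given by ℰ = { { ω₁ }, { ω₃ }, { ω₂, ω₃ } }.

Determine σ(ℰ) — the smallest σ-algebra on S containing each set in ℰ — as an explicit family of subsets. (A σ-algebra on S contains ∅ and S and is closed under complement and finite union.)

Start: ℰ ∪ {∅, S} = { ∅, { ω₁ }, { ω₃ }, { ω₂, ω₃ }, S }.
Pass 1 (2 new):
  { ω₁, ω₂ }  = ᶜ of { ω₃ }
  { ω₁, ω₃ }  = { ω₃ } ∪ { ω₁ }
  — 7 sets.
Pass 2. New:
  { ω₂ }  = ᶜ of { ω₁, ω₃ }
  — 8 sets.
Pass 3: already closed under ᶜ and ∪.

|σ(ℰ)| = 8.  σ(ℰ) = { ∅, { ω₁ }, { ω₂ }, { ω₃ }, { ω₁, ω₂ }, { ω₁, ω₃ }, { ω₂, ω₃ }, S }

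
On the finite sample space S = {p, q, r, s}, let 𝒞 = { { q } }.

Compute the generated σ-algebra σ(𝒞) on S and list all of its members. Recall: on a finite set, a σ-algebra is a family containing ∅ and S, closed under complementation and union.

Seed the family with 𝒞 together with ∅ and S: { {}, { q }, S }.
Iteration 1. New:
  { p, r, s }  = S∖{ q }
  |family| = 4
Iteration 2: stable.

Therefore σ(𝒞) = { {}, { q }, { p, r, s }, S } (|σ(𝒞)| = 4).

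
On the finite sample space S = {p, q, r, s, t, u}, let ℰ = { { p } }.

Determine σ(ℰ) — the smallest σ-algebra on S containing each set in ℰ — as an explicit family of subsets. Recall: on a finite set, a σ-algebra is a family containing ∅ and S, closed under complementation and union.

Begin from { {  }, { p }, S } (that is, ℰ plus ∅ and S).
Pass 1. New:
  { q, r, s, t, u }  = { p }ᶜ
  (now 4)
Pass 2: no new sets; the family is a σ-algebra.

Therefore σ(ℰ) = { {  }, { p }, { q, r, s, t, u }, S } (|σ(ℰ)| = 4).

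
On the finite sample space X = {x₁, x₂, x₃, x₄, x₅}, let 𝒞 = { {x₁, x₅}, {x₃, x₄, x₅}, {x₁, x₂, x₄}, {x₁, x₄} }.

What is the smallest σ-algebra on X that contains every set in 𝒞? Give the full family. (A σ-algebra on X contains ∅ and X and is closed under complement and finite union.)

σ(𝒞) = { {}, {x₁}, {x₂}, {x₃}, {x₄}, {x₅}, {x₁, x₂}, {x₁, x₃}, {x₁, x₄}, {x₁, x₅}, {x₂, x₃}, {x₂, x₄}, {x₂, x₅}, {x₃, x₄}, {x₃, x₅}, {x₄, x₅}, {x₁, x₂, x₃}, {x₁, x₂, x₄}, {x₁, x₂, x₅}, {x₁, x₃, x₄}, {x₁, x₃, x₅}, {x₁, x₄, x₅}, {x₂, x₃, x₄}, {x₂, x₃, x₅}, {x₂, x₄, x₅}, {x₃, x₄, x₅}, {x₁, x₂, x₃, x₄}, {x₁, x₂, x₃, x₅}, {x₁, x₂, x₄, x₅}, {x₁, x₃, x₄, x₅}, {x₂, x₃, x₄, x₅}, X }

Derivation:
Seed the family with 𝒞 together with ∅ and X: { {}, {x₁, x₄}, {x₁, x₅}, {x₁, x₂, x₄}, {x₃, x₄, x₅}, X }.
Pass 1 adds 7:
  {x₁, x₂}  = X∖{x₃, x₄, x₅}
  {x₃, x₅}  = X∖{x₁, x₂, x₄}
  {x₁, x₄, x₅}  = {x₁, x₄} ∪ {x₁, x₅}
  {x₂, x₃, x₄}  = X∖{x₁, x₅}
  {x₂, x₃, x₅}  = X∖{x₁, x₄}
  {x₁, x₂, x₄, x₅}  = {x₁, x₅} ∪ {x₁, x₂, x₄}
  {x₁, x₃, x₄, x₅}  = {x₃, x₄, x₅} ∪ {x₁, x₄}
  (now 13)
Pass 2 (8 new):
  {x₂}  = X∖{x₁, x₃, x₄, x₅}
  {x₃}  = X∖{x₁, x₂, x₄, x₅}
  {x₂, x₃}  = X∖{x₁, x₄, x₅}
  {x₁, x₂, x₅}  = {x₁, x₂} ∪ {x₁, x₅}
  {x₁, x₃, x₅}  = {x₁, x₅} ∪ {x₃, x₅}
  {x₁, x₂, x₃, x₄}  = {x₂, x₃, x₄} ∪ {x₁, x₂}
  {x₁, x₂, x₃, x₅}  = {x₁, x₂} ∪ {x₂, x₃, x₅}
  {x₂, x₃, x₄, x₅}  = {x₃, x₄, x₅} ∪ {x₂, x₃, x₄}
  (now 21)
Pass 3. New:
  {x₁}  = X∖{x₂, x₃, x₄, x₅}
  {x₄}  = X∖{x₁, x₂, x₃, x₅}
  {x₅}  = X∖{x₁, x₂, x₃, x₄}
  {x₂, x₄}  = X∖{x₁, x₃, x₅}
  {x₃, x₄}  = X∖{x₁, x₂, x₅}
  {x₁, x₂, x₃}  = {x₁, x₂} ∪ {x₃}
  {x₁, x₃, x₄}  = {x₁, x₄} ∪ {x₃}
  (now 28)
Pass 4: +4 →
  {x₁, x₃}  = {x₃} ∪ {x₁}
  {x₂, x₅}  = X∖{x₁, x₃, x₄}
  {x₄, x₅}  = X∖{x₁, x₂, x₃}
  {x₂, x₄, x₅}  = {x₅} ∪ {x₂, x₄}
  (now 32)
Pass 5: closed — nothing new.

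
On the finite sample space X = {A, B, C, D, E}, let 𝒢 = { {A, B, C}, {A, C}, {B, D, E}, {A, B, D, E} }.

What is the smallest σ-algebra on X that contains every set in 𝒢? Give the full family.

σ(𝒢) (16 sets): { {}, {A}, {B}, {C}, {A, B}, {A, C}, {B, C}, {D, E}, {A, B, C}, {A, D, E}, {B, D, E}, {C, D, E}, {A, B, D, E}, {A, C, D, E}, {B, C, D, E}, X }

Derivation:
Seed the family with 𝒢 together with ∅ and X: { {}, {A, C}, {A, B, C}, {B, D, E}, {A, B, D, E}, X }.
Step 1. New:
  {C}  = {A, B, D, E}ᶜ
  {D, E}  = {A, B, C}ᶜ
  |family| = 8
Step 2: +3 →
  {C, D, E}  = {D, E} ∪ {C}
  {A, C, D, E}  = {D, E} ∪ {A, C}
  {B, C, D, E}  = {C} ∪ {B, D, E}
  |family| = 11
Step 3: 3 new —
  {A}  = {B, C, D, E}ᶜ
  {B}  = {A, C, D, E}ᶜ
  {A, B}  = {C, D, E}ᶜ
  |family| = 14
Step 4: +2 →
  {B, C}  = {C} ∪ {B}
  {A, D, E}  = {D, E} ∪ {A}
  |family| = 16
After Step 5 the family is unchanged; done.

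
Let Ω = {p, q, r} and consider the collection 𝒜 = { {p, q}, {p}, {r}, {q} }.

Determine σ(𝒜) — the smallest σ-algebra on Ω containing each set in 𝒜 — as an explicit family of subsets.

Begin from { {}, {p}, {q}, {r}, {p, q}, Ω } (that is, 𝒜 plus ∅ and Ω).
Iteration 1 (2 new):
  {p, r}  = Ω∖{q}
  {q, r}  = Ω∖{p}
After Iteration 2 the family is unchanged; done.

Hence σ(𝒜) has 8 members: { {}, {p}, {q}, {r}, {p, q}, {p, r}, {q, r}, Ω }.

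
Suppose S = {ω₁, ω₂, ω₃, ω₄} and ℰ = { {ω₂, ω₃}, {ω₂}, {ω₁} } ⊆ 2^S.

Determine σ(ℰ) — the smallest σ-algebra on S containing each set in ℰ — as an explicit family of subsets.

Initial family (5 sets): { {}, {ω₁}, {ω₂}, {ω₂, ω₃}, S }.
Pass 1. New:
  {ω₁, ω₂}  = {ω₂} ∪ {ω₁}
  {ω₁, ω₄}  = ᶜ of {ω₂, ω₃}
  {ω₁, ω₂, ω₃}  = {ω₂, ω₃} ∪ {ω₁}
  {ω₁, ω₃, ω₄}  = ᶜ of {ω₂}
  {ω₂, ω₃, ω₄}  = ᶜ of {ω₁}
  [10 total]
Pass 2. New:
  {ω₄}  = ᶜ of {ω₁, ω₂, ω₃}
  {ω₃, ω₄}  = ᶜ of {ω₁, ω₂}
  {ω₁, ω₂, ω₄}  = {ω₁, ω₂} ∪ {ω₁, ω₄}
  [13 total]
Pass 3. New:
  {ω₃}  = ᶜ of {ω₁, ω₂, ω₄}
  {ω₂, ω₄}  = {ω₄} ∪ {ω₂}
  [15 total]
Pass 4 (1 new):
  {ω₁, ω₃}  = ᶜ of {ω₂, ω₄}
  [16 total]
Pass 5 adds nothing — fixpoint reached.

Hence σ(ℰ) has 16 members: { {}, {ω₁}, {ω₂}, {ω₃}, {ω₄}, {ω₁, ω₂}, {ω₁, ω₃}, {ω₁, ω₄}, {ω₂, ω₃}, {ω₂, ω₄}, {ω₃, ω₄}, {ω₁, ω₂, ω₃}, {ω₁, ω₂, ω₄}, {ω₁, ω₃, ω₄}, {ω₂, ω₃, ω₄}, S }.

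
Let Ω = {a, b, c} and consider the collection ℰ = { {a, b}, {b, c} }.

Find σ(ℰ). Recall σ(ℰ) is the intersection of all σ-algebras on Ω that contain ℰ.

σ(ℰ) (8 sets): { {}, {a}, {b}, {c}, {a, b}, {a, c}, {b, c}, Ω }

Trace:
Initial family (4 sets): { {}, {a, b}, {b, c}, Ω }.
Step 1. New:
  {a}  = complement {b, c}
  {c}  = complement {a, b}
  [6 total]
Step 2: 1 new —
  {a, c}  = {c} ∪ {a}
  [7 total]
Step 3. New:
  {b}  = complement {a, c}
  [8 total]
Step 4: stable.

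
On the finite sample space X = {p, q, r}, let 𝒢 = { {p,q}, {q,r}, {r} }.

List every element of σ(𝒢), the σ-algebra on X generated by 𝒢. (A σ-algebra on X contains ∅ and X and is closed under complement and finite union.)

Answer: σ(𝒢) = { ∅, {p}, {q}, {r}, {p,q}, {p,r}, {q,r}, X }

Check:
Seed the family with 𝒢 together with ∅ and X: { ∅, {r}, {p,q}, {q,r}, X }.
Round 1 adds 1:
  {p}  = {q,r}ᶜ
  — 6 sets.
Round 2: +1 →
  {p,r}  = {r} ∪ {p}
  — 7 sets.
Round 3: +1 →
  {q}  = {p,r}ᶜ
  — 8 sets.
After Round 4 the family is unchanged; done.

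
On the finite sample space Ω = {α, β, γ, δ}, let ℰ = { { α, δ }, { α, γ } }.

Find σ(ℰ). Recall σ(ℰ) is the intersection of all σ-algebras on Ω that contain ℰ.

Seed the family with ℰ together with ∅ and Ω: { {}, { α, γ }, { α, δ }, Ω }.
Iteration 1: 3 new —
  { β, γ }  = ᶜ of { α, δ }
  { β, δ }  = ᶜ of { α, γ }
  { α, γ, δ }  = { α, γ } ∪ { α, δ }
  (now 7)
Iteration 2. New:
  { β }  = ᶜ of { α, γ, δ }
  { α, β, γ }  = { β, γ } ∪ { α, γ }
  { α, β, δ }  = { α, δ } ∪ { β, δ }
  { β, γ, δ }  = { β, γ } ∪ { β, δ }
  (now 11)
Iteration 3: +3 →
  { α }  = ᶜ of { β, γ, δ }
  { γ }  = ᶜ of { α, β, δ }
  { δ }  = ᶜ of { α, β, γ }
  (now 14)
Iteration 4 adds 2:
  { α, β }  = { β } ∪ { α }
  { γ, δ }  = { γ } ∪ { δ }
  (now 16)
Iteration 5: already closed under ᶜ and ∪.

σ(ℰ) = { {}, { α }, { β }, { γ }, { δ }, { α, β }, { α, γ }, { α, δ }, { β, γ }, { β, δ }, { γ, δ }, { α, β, γ }, { α, β, δ }, { α, γ, δ }, { β, γ, δ }, Ω }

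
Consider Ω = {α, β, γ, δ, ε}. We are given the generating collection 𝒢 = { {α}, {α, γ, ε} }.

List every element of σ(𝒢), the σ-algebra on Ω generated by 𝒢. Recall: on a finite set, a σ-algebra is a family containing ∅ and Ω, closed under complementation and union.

Begin from { {}, {α}, {α, γ, ε}, Ω } (that is, 𝒢 plus ∅ and Ω).
Pass 1. New:
  {β, δ}  = ᶜ of {α, γ, ε}
  {β, γ, δ, ε}  = ᶜ of {α}
  (now 6)
Pass 2: 1 new —
  {α, β, δ}  = {β, δ} ∪ {α}
  (now 7)
Pass 3 adds 1:
  {γ, ε}  = ᶜ of {α, β, δ}
  (now 8)
Pass 4: already closed under ᶜ and ∪.

|σ(𝒢)| = 8.  σ(𝒢) = { {}, {α}, {β, δ}, {γ, ε}, {α, β, δ}, {α, γ, ε}, {β, γ, δ, ε}, Ω }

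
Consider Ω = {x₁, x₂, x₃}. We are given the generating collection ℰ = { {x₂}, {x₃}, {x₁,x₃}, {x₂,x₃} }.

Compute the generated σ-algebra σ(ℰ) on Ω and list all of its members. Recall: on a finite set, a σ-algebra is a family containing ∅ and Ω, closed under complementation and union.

Take S₀ = ℰ ∪ {∅, Ω} = { ∅, {x₂}, {x₃}, {x₁,x₃}, {x₂,x₃}, Ω }.
Pass 1 (2 new):
  {x₁}  = Ω∖{x₂,x₃}
  {x₁,x₂}  = Ω∖{x₃}
  — 8 sets.
Pass 2 adds nothing — fixpoint reached.

σ(ℰ) = { ∅, {x₁}, {x₂}, {x₃}, {x₁,x₂}, {x₁,x₃}, {x₂,x₃}, Ω }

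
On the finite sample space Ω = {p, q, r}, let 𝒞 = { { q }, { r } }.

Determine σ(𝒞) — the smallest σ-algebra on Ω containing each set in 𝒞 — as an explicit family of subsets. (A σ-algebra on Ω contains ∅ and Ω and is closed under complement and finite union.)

σ(𝒞) = { ∅, { p }, { q }, { r }, { p, q }, { p, r }, { q, r }, Ω }

Working:
Start: 𝒞 ∪ {∅, Ω} = { ∅, { q }, { r }, Ω }.
Step 1 adds 3:
  { p, q }  = Ω∖{ r }
  { p, r }  = Ω∖{ q }
  { q, r }  = { r } ∪ { q }
  |family| = 7
Step 2. New:
  { p }  = Ω∖{ q, r }
  |family| = 8
Step 3 adds nothing — fixpoint reached.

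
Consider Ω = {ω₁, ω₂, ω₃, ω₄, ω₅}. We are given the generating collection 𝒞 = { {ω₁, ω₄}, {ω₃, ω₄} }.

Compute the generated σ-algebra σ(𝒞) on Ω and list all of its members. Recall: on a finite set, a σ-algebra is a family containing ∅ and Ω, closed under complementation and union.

σ(𝒞) = { ∅, {ω₁}, {ω₃}, {ω₄}, {ω₁, ω₃}, {ω₁, ω₄}, {ω₂, ω₅}, {ω₃, ω₄}, {ω₁, ω₂, ω₅}, {ω₁, ω₃, ω₄}, {ω₂, ω₃, ω₅}, {ω₂, ω₄, ω₅}, {ω₁, ω₂, ω₃, ω₅}, {ω₁, ω₂, ω₄, ω₅}, {ω₂, ω₃, ω₄, ω₅}, Ω }

Check:
Begin from { ∅, {ω₁, ω₄}, {ω₃, ω₄}, Ω } (that is, 𝒞 plus ∅ and Ω).
Pass 1 (3 new):
  {ω₁, ω₂, ω₅}  = ᶜ of {ω₃, ω₄}
  {ω₁, ω₃, ω₄}  = {ω₃, ω₄} ∪ {ω₁, ω₄}
  {ω₂, ω₃, ω₅}  = ᶜ of {ω₁, ω₄}
  — 7 sets.
Pass 2 (4 new):
  {ω₂, ω₅}  = ᶜ of {ω₁, ω₃, ω₄}
  {ω₁, ω₂, ω₃, ω₅}  = {ω₁, ω₂, ω₅} ∪ {ω₂, ω₃, ω₅}
  {ω₁, ω₂, ω₄, ω₅}  = {ω₁, ω₂, ω₅} ∪ {ω₁, ω₄}
  {ω₂, ω₃, ω₄, ω₅}  = {ω₃, ω₄} ∪ {ω₂, ω₃, ω₅}
  — 11 sets.
Pass 3: +3 →
  {ω₁}  = ᶜ of {ω₂, ω₃, ω₄, ω₅}
  {ω₃}  = ᶜ of {ω₁, ω₂, ω₄, ω₅}
  {ω₄}  = ᶜ of {ω₁, ω₂, ω₃, ω₅}
  — 14 sets.
Pass 4 (2 new):
  {ω₁, ω₃}  = {ω₃} ∪ {ω₁}
  {ω₂, ω₄, ω₅}  = {ω₂, ω₅} ∪ {ω₄}
  — 16 sets.
Pass 5: no new sets; the family is a σ-algebra.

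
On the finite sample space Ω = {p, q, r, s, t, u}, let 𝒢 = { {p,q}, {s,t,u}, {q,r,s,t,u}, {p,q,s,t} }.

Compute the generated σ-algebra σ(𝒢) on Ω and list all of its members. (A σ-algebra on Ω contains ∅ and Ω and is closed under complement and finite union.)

σ(𝒢) (32 sets): { {}, {p}, {q}, {r}, {u}, {p,q}, {p,r}, {p,u}, {q,r}, {q,u}, {r,u}, {s,t}, {p,q,r}, {p,q,u}, {p,r,u}, {p,s,t}, {q,r,u}, {q,s,t}, {r,s,t}, {s,t,u}, {p,q,r,u}, {p,q,s,t}, {p,r,s,t}, {p,s,t,u}, {q,r,s,t}, {q,s,t,u}, {r,s,t,u}, {p,q,r,s,t}, {p,q,s,t,u}, {p,r,s,t,u}, {q,r,s,t,u}, Ω }

Working:
Initial family (6 sets): { {}, {p,q}, {s,t,u}, {p,q,s,t}, {q,r,s,t,u}, Ω }.
Step 1: 5 new —
  {p}  = Ω∖{q,r,s,t,u}
  {r,u}  = Ω∖{p,q,s,t}
  {p,q,r}  = Ω∖{s,t,u}
  {r,s,t,u}  = Ω∖{p,q}
  {p,q,s,t,u}  = {p,q} ∪ {s,t,u}
  [11 total]
Step 2: +6 →
  {r}  = Ω∖{p,q,s,t,u}
  {p,r,u}  = {r,u} ∪ {p}
  {p,q,r,u}  = {p,q,r} ∪ {r,u}
  {p,s,t,u}  = {s,t,u} ∪ {p}
  {p,q,r,s,t}  = {p,q,r} ∪ {p,q,s,t}
  {p,r,s,t,u}  = {r,s,t,u} ∪ {p}
  [17 total]
Step 3: +6 →
  {q}  = Ω∖{p,r,s,t,u}
  {u}  = Ω∖{p,q,r,s,t}
  {p,r}  = {r} ∪ {p}
  {q,r}  = Ω∖{p,s,t,u}
  {s,t}  = Ω∖{p,q,r,u}
  {q,s,t}  = Ω∖{p,r,u}
  [23 total]
Step 4: 9 new —
  {p,u}  = {u} ∪ {p}
  {q,u}  = {q} ∪ {u}
  {p,q,u}  = {p,q} ∪ {u}
  {p,s,t}  = {s,t} ∪ {p}
  {q,r,u}  = {q} ∪ {r,u}
  {r,s,t}  = {s,t} ∪ {r}
  {p,r,s,t}  = {s,t} ∪ {p,r}
  {q,r,s,t}  = {s,t} ∪ {q,r}
  {q,s,t,u}  = Ω∖{p,r}
  [32 total]
Step 5 adds nothing — fixpoint reached.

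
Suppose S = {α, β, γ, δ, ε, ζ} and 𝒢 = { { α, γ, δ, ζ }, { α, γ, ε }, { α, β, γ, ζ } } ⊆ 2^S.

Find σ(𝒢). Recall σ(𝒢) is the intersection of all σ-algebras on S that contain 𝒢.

σ(𝒢) = { {}, { β }, { δ }, { ε }, { ζ }, { α, γ }, { β, δ }, { β, ε }, { β, ζ }, { δ, ε }, { δ, ζ }, { ε, ζ }, { α, β, γ }, { α, γ, δ }, { α, γ, ε }, { α, γ, ζ }, { β, δ, ε }, { β, δ, ζ }, { β, ε, ζ }, { δ, ε, ζ }, { α, β, γ, δ }, { α, β, γ, ε }, { α, β, γ, ζ }, { α, γ, δ, ε }, { α, γ, δ, ζ }, { α, γ, ε, ζ }, { β, δ, ε, ζ }, { α, β, γ, δ, ε }, { α, β, γ, δ, ζ }, { α, β, γ, ε, ζ }, { α, γ, δ, ε, ζ }, S }

Trace:
Begin from { {}, { α, γ, ε }, { α, β, γ, ζ }, { α, γ, δ, ζ }, S } (that is, 𝒢 plus ∅ and S).
Step 1: 6 new —
  { β, ε }  = S∖{ α, γ, δ, ζ }
  { δ, ε }  = S∖{ α, β, γ, ζ }
  { β, δ, ζ }  = S∖{ α, γ, ε }
  { α, β, γ, δ, ζ }  = { α, γ, δ, ζ } ∪ { α, β, γ, ζ }
  { α, β, γ, ε, ζ }  = { α, γ, ε } ∪ { α, β, γ, ζ }
  { α, γ, δ, ε, ζ }  = { α, γ, δ, ζ } ∪ { α, γ, ε }
  (now 11)
Step 2: 7 new —
  { β }  = S∖{ α, γ, δ, ε, ζ }
  { δ }  = S∖{ α, β, γ, ε, ζ }
  { ε }  = S∖{ α, β, γ, δ, ζ }
  { β, δ, ε }  = { β, ε } ∪ { δ, ε }
  { α, β, γ, ε }  = { β, ε } ∪ { α, γ, ε }
  { α, γ, δ, ε }  = { α, γ, ε } ∪ { δ, ε }
  { β, δ, ε, ζ }  = { β, δ, ζ } ∪ { β, ε }
  (now 18)
Step 3. New:
  { α, γ }  = S∖{ β, δ, ε, ζ }
  { β, δ }  = { δ } ∪ { β }
  { β, ζ }  = S∖{ α, γ, δ, ε }
  { δ, ζ }  = S∖{ α, β, γ, ε }
  { α, γ, ζ }  = S∖{ β, δ, ε }
  { α, β, γ, δ, ε }  = { δ, ε } ∪ { α, β, γ, ε }
  (now 24)
Step 4 (7 new):
  { ζ }  = S∖{ α, β, γ, δ, ε }
  { α, β, γ }  = { β } ∪ { α, γ }
  { α, γ, δ }  = { α, γ } ∪ { δ }
  { β, ε, ζ }  = { β, ε } ∪ { β, ζ }
  { δ, ε, ζ }  = { ε } ∪ { δ, ζ }
  { α, β, γ, δ }  = { α, γ } ∪ { β, δ }
  { α, γ, ε, ζ }  = S∖{ β, δ }
  (now 31)
Step 5 adds 1:
  { ε, ζ }  = S∖{ α, β, γ, δ }
  (now 32)
Step 6: no new sets; the family is a σ-algebra.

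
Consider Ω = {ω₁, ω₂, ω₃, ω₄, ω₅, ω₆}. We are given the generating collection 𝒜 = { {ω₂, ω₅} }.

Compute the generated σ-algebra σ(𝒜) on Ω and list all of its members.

σ(𝒜) = { ∅, {ω₂, ω₅}, {ω₁, ω₃, ω₄, ω₆}, Ω }

Derivation:
Initial family (3 sets): { ∅, {ω₂, ω₅}, Ω }.
Pass 1: 1 new —
  {ω₁, ω₃, ω₄, ω₆}  = Ω∖{ω₂, ω₅}
  |family| = 4
Pass 2: stable.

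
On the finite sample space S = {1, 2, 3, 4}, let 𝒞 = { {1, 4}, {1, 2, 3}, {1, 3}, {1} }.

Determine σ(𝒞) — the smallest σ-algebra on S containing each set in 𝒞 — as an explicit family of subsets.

σ(𝒞) (16 sets): { {}, {1}, {2}, {3}, {4}, {1, 2}, {1, 3}, {1, 4}, {2, 3}, {2, 4}, {3, 4}, {1, 2, 3}, {1, 2, 4}, {1, 3, 4}, {2, 3, 4}, S }

Check:
Initial family (6 sets): { {}, {1}, {1, 3}, {1, 4}, {1, 2, 3}, S }.
Round 1: 5 new —
  {4}  = S∖{1, 2, 3}
  {2, 3}  = S∖{1, 4}
  {2, 4}  = S∖{1, 3}
  {1, 3, 4}  = {1, 4} ∪ {1, 3}
  {2, 3, 4}  = S∖{1}
  |family| = 11
Round 2: 2 new —
  {2}  = S∖{1, 3, 4}
  {1, 2, 4}  = {1, 4} ∪ {2, 4}
  |family| = 13
Round 3: +2 →
  {3}  = S∖{1, 2, 4}
  {1, 2}  = {2} ∪ {1}
  |family| = 15
Round 4: 1 new —
  {3, 4}  = S∖{1, 2}
  |family| = 16
Round 5 adds nothing — fixpoint reached.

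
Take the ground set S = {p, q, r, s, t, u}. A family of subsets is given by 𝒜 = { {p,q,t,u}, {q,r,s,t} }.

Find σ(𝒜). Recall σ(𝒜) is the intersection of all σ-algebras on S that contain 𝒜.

Take S₀ = 𝒜 ∪ {∅, S} = { ∅, {p,q,t,u}, {q,r,s,t}, S }.
Round 1 (2 new):
  {p,u}  = {q,r,s,t}ᶜ
  {r,s}  = {p,q,t,u}ᶜ
  — 6 sets.
Round 2 adds 1:
  {p,r,s,u}  = {r,s} ∪ {p,u}
  — 7 sets.
Round 3: +1 →
  {q,t}  = {p,r,s,u}ᶜ
  — 8 sets.
Round 4 adds nothing — fixpoint reached.

Therefore σ(𝒜) = { ∅, {p,u}, {q,t}, {r,s}, {p,q,t,u}, {p,r,s,u}, {q,r,s,t}, S } (|σ(𝒜)| = 8).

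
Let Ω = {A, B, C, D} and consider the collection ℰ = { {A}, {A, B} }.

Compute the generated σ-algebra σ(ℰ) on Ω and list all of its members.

Take S₀ = ℰ ∪ {∅, Ω} = { ∅, {A}, {A, B}, Ω }.
Pass 1: +2 →
  {C, D}  = Ω∖{A, B}
  {B, C, D}  = Ω∖{A}
  [6 total]
Pass 2 (1 new):
  {A, C, D}  = {C, D} ∪ {A}
  [7 total]
Pass 3: +1 →
  {B}  = Ω∖{A, C, D}
  [8 total]
Pass 4: stable.

Therefore σ(ℰ) = { ∅, {A}, {B}, {A, B}, {C, D}, {A, C, D}, {B, C, D}, Ω } (|σ(ℰ)| = 8).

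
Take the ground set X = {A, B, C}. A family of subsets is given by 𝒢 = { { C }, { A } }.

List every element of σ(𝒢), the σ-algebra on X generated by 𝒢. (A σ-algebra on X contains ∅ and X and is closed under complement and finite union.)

Begin from { {  }, { A }, { C }, X } (that is, 𝒢 plus ∅ and X).
Iteration 1: +3 →
  { A, B }  = ᶜ of { C }
  { A, C }  = { C } ∪ { A }
  { B, C }  = ᶜ of { A }
  — 7 sets.
Iteration 2. New:
  { B }  = ᶜ of { A, C }
  — 8 sets.
Iteration 3: closed — nothing new.

σ(𝒢) = { {  }, { A }, { B }, { C }, { A, B }, { A, C }, { B, C }, X }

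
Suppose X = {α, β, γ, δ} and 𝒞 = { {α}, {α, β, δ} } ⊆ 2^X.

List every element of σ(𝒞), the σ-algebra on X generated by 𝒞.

Seed the family with 𝒞 together with ∅ and X: { {}, {α}, {α, β, δ}, X }.
Round 1 (2 new):
  {γ}  = X∖{α, β, δ}
  {β, γ, δ}  = X∖{α}
  [6 total]
Round 2: +1 →
  {α, γ}  = {γ} ∪ {α}
  [7 total]
Round 3: 1 new —
  {β, δ}  = X∖{α, γ}
  [8 total]
Round 4: stable.

Therefore σ(𝒞) = { {}, {α}, {γ}, {α, γ}, {β, δ}, {α, β, δ}, {β, γ, δ}, X } (|σ(𝒞)| = 8).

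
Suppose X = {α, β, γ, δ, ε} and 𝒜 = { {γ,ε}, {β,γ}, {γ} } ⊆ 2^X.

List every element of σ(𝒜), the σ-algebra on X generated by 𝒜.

Initial family (5 sets): { ∅, {γ}, {β,γ}, {γ,ε}, X }.
Pass 1 (4 new):
  {α,β,δ}  = ᶜ of {γ,ε}
  {α,δ,ε}  = ᶜ of {β,γ}
  {β,γ,ε}  = {β,γ} ∪ {γ,ε}
  {α,β,δ,ε}  = ᶜ of {γ}
  — 9 sets.
Pass 2: 3 new —
  {α,δ}  = ᶜ of {β,γ,ε}
  {α,β,γ,δ}  = {α,β,δ} ∪ {γ}
  {α,γ,δ,ε}  = {α,δ,ε} ∪ {γ}
  — 12 sets.
Pass 3 (3 new):
  {β}  = ᶜ of {α,γ,δ,ε}
  {ε}  = ᶜ of {α,β,γ,δ}
  {α,γ,δ}  = {γ} ∪ {α,δ}
  — 15 sets.
Pass 4 adds 1:
  {β,ε}  = ᶜ of {α,γ,δ}
  — 16 sets.
Pass 5: stable.

Hence σ(𝒜) has 16 members: { ∅, {β}, {γ}, {ε}, {α,δ}, {β,γ}, {β,ε}, {γ,ε}, {α,β,δ}, {α,γ,δ}, {α,δ,ε}, {β,γ,ε}, {α,β,γ,δ}, {α,β,δ,ε}, {α,γ,δ,ε}, X }.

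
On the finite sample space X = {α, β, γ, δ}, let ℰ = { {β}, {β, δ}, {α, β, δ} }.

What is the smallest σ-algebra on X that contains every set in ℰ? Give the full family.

σ(ℰ) = { {}, {α}, {β}, {γ}, {δ}, {α, β}, {α, γ}, {α, δ}, {β, γ}, {β, δ}, {γ, δ}, {α, β, γ}, {α, β, δ}, {α, γ, δ}, {β, γ, δ}, X }

Check:
Begin from { {}, {β}, {β, δ}, {α, β, δ}, X } (that is, ℰ plus ∅ and X).
Round 1. New:
  {γ}  = ᶜ of {α, β, δ}
  {α, γ}  = ᶜ of {β, δ}
  {α, γ, δ}  = ᶜ of {β}
Round 2: 3 new —
  {β, γ}  = {γ} ∪ {β}
  {α, β, γ}  = {β} ∪ {α, γ}
  {β, γ, δ}  = {γ} ∪ {β, δ}
Round 3 (3 new):
  {α}  = ᶜ of {β, γ, δ}
  {δ}  = ᶜ of {α, β, γ}
  {α, δ}  = ᶜ of {β, γ}
Round 4: +2 →
  {α, β}  = {β} ∪ {α}
  {γ, δ}  = {γ} ∪ {δ}
After Round 5 the family is unchanged; done.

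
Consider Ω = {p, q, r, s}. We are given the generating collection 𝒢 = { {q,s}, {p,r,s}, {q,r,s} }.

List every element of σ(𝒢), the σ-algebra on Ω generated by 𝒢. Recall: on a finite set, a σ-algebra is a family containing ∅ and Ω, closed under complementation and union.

Begin from { {}, {q,s}, {p,r,s}, {q,r,s}, Ω } (that is, 𝒢 plus ∅ and Ω).
Pass 1. New:
  {p}  = Ω∖{q,r,s}
  {q}  = Ω∖{p,r,s}
  {p,r}  = Ω∖{q,s}
  [8 total]
Pass 2: 3 new —
  {p,q}  = {q} ∪ {p}
  {p,q,r}  = {q} ∪ {p,r}
  {p,q,s}  = {q,s} ∪ {p}
  [11 total]
Pass 3: 3 new —
  {r}  = Ω∖{p,q,s}
  {s}  = Ω∖{p,q,r}
  {r,s}  = Ω∖{p,q}
  [14 total]
Pass 4 (2 new):
  {p,s}  = {s} ∪ {p}
  {q,r}  = {r} ∪ {q}
  [16 total]
Pass 5: no new sets; the family is a σ-algebra.

|σ(𝒢)| = 16.  σ(𝒢) = { {}, {p}, {q}, {r}, {s}, {p,q}, {p,r}, {p,s}, {q,r}, {q,s}, {r,s}, {p,q,r}, {p,q,s}, {p,r,s}, {q,r,s}, Ω }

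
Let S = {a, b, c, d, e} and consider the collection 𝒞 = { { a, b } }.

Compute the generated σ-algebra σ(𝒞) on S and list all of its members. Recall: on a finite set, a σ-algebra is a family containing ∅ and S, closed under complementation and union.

Initial family (3 sets): { {}, { a, b }, S }.
Iteration 1 adds 1:
  { c, d, e }  = complement { a, b }
Iteration 2 adds nothing — fixpoint reached.

σ(𝒞) = { {}, { a, b }, { c, d, e }, S }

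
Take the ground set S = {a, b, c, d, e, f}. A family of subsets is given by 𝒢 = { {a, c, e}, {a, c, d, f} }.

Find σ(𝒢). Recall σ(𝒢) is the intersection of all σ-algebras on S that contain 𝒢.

|σ(𝒢)| = 16.  σ(𝒢) = { {}, {b}, {e}, {a, c}, {b, e}, {d, f}, {a, b, c}, {a, c, e}, {b, d, f}, {d, e, f}, {a, b, c, e}, {a, c, d, f}, {b, d, e, f}, {a, b, c, d, f}, {a, c, d, e, f}, S }

Check:
Start: 𝒢 ∪ {∅, S} = { {}, {a, c, e}, {a, c, d, f}, S }.
Round 1: 3 new —
  {b, e}  = {a, c, d, f}ᶜ
  {b, d, f}  = {a, c, e}ᶜ
  {a, c, d, e, f}  = {a, c, e} ∪ {a, c, d, f}
  [7 total]
Round 2 (4 new):
  {b}  = {a, c, d, e, f}ᶜ
  {a, b, c, e}  = {b, e} ∪ {a, c, e}
  {b, d, e, f}  = {b, d, f} ∪ {b, e}
  {a, b, c, d, f}  = {b, d, f} ∪ {a, c, d, f}
  [11 total]
Round 3: +3 →
  {e}  = {a, b, c, d, f}ᶜ
  {a, c}  = {b, d, e, f}ᶜ
  {d, f}  = {a, b, c, e}ᶜ
  [14 total]
Round 4 (2 new):
  {a, b, c}  = {a, c} ∪ {b}
  {d, e, f}  = {d, f} ∪ {e}
  [16 total]
Round 5: no new sets; the family is a σ-algebra.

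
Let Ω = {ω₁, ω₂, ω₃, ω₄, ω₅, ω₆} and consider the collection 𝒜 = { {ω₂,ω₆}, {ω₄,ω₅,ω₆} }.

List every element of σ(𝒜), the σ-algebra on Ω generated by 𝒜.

Seed the family with 𝒜 together with ∅ and Ω: { {}, {ω₂,ω₆}, {ω₄,ω₅,ω₆}, Ω }.
Pass 1: 3 new —
  {ω₁,ω₂,ω₃}  = {ω₄,ω₅,ω₆}ᶜ
  {ω₁,ω₃,ω₄,ω₅}  = {ω₂,ω₆}ᶜ
  {ω₂,ω₄,ω₅,ω₆}  = {ω₂,ω₆} ∪ {ω₄,ω₅,ω₆}
  [7 total]
Pass 2. New:
  {ω₁,ω₃}  = {ω₂,ω₄,ω₅,ω₆}ᶜ
  {ω₁,ω₂,ω₃,ω₆}  = {ω₁,ω₂,ω₃} ∪ {ω₂,ω₆}
  {ω₁,ω₂,ω₃,ω₄,ω₅}  = {ω₁,ω₂,ω₃} ∪ {ω₁,ω₃,ω₄,ω₅}
  {ω₁,ω₃,ω₄,ω₅,ω₆}  = {ω₁,ω₃,ω₄,ω₅} ∪ {ω₄,ω₅,ω₆}
  [11 total]
Pass 3. New:
  {ω₂}  = {ω₁,ω₃,ω₄,ω₅,ω₆}ᶜ
  {ω₆}  = {ω₁,ω₂,ω₃,ω₄,ω₅}ᶜ
  {ω₄,ω₅}  = {ω₁,ω₂,ω₃,ω₆}ᶜ
  [14 total]
Pass 4 adds 2:
  {ω₁,ω₃,ω₆}  = {ω₁,ω₃} ∪ {ω₆}
  {ω₂,ω₄,ω₅}  = {ω₄,ω₅} ∪ {ω₂}
  [16 total]
Pass 5: stable.

σ(𝒜) = { {}, {ω₂}, {ω₆}, {ω₁,ω₃}, {ω₂,ω₆}, {ω₄,ω₅}, {ω₁,ω₂,ω₃}, {ω₁,ω₃,ω₆}, {ω₂,ω₄,ω₅}, {ω₄,ω₅,ω₆}, {ω₁,ω₂,ω₃,ω₆}, {ω₁,ω₃,ω₄,ω₅}, {ω₂,ω₄,ω₅,ω₆}, {ω₁,ω₂,ω₃,ω₄,ω₅}, {ω₁,ω₃,ω₄,ω₅,ω₆}, Ω }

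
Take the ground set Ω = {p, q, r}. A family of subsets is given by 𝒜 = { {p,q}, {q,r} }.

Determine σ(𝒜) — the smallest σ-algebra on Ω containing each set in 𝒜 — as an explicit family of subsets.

|σ(𝒜)| = 8.  σ(𝒜) = { {}, {p}, {q}, {r}, {p,q}, {p,r}, {q,r}, Ω }

Check:
Take S₀ = 𝒜 ∪ {∅, Ω} = { {}, {p,q}, {q,r}, Ω }.
Step 1: +2 →
  {p}  = complement {q,r}
  {r}  = complement {p,q}
Step 2 (1 new):
  {p,r}  = {r} ∪ {p}
Step 3: 1 new —
  {q}  = complement {p,r}
Step 4: already closed under ᶜ and ∪.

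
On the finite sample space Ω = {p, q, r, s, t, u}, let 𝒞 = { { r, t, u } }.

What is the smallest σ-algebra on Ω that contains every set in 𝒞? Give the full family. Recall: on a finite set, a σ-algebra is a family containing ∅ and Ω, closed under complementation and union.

Take S₀ = 𝒞 ∪ {∅, Ω} = { {  }, { r, t, u }, Ω }.
Pass 1: 1 new —
  { p, q, s }  = complement { r, t, u }
  |family| = 4
Pass 2: closed — nothing new.

|σ(𝒞)| = 4.  σ(𝒞) = { {  }, { p, q, s }, { r, t, u }, Ω }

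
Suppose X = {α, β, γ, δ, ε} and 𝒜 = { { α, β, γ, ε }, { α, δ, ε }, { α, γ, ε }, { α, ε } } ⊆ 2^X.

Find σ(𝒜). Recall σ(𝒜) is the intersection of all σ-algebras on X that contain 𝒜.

|σ(𝒜)| = 16.  σ(𝒜) = { ∅, { β }, { γ }, { δ }, { α, ε }, { β, γ }, { β, δ }, { γ, δ }, { α, β, ε }, { α, γ, ε }, { α, δ, ε }, { β, γ, δ }, { α, β, γ, ε }, { α, β, δ, ε }, { α, γ, δ, ε }, X }

Derivation:
Initial family (6 sets): { ∅, { α, ε }, { α, γ, ε }, { α, δ, ε }, { α, β, γ, ε }, X }.
Round 1 (5 new):
  { δ }  = complement { α, β, γ, ε }
  { β, γ }  = complement { α, δ, ε }
  { β, δ }  = complement { α, γ, ε }
  { β, γ, δ }  = complement { α, ε }
  { α, γ, δ, ε }  = { α, δ, ε } ∪ { α, γ, ε }
Round 2 (2 new):
  { β }  = complement { α, γ, δ, ε }
  { α, β, δ, ε }  = { α, δ, ε } ∪ { β, δ }
Round 3: +2 →
  { γ }  = complement { α, β, δ, ε }
  { α, β, ε }  = { α, ε } ∪ { β }
Round 4: +1 →
  { γ, δ }  = complement { α, β, ε }
Round 5: already closed under ᶜ and ∪.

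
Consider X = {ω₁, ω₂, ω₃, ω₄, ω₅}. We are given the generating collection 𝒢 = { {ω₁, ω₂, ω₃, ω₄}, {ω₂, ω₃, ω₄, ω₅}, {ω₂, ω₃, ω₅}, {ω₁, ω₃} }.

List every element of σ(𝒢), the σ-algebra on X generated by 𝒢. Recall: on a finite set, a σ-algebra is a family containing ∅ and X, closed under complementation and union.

|σ(𝒢)| = 32.  σ(𝒢) = { ∅, {ω₁}, {ω₂}, {ω₃}, {ω₄}, {ω₅}, {ω₁, ω₂}, {ω₁, ω₃}, {ω₁, ω₄}, {ω₁, ω₅}, {ω₂, ω₃}, {ω₂, ω₄}, {ω₂, ω₅}, {ω₃, ω₄}, {ω₃, ω₅}, {ω₄, ω₅}, {ω₁, ω₂, ω₃}, {ω₁, ω₂, ω₄}, {ω₁, ω₂, ω₅}, {ω₁, ω₃, ω₄}, {ω₁, ω₃, ω₅}, {ω₁, ω₄, ω₅}, {ω₂, ω₃, ω₄}, {ω₂, ω₃, ω₅}, {ω₂, ω₄, ω₅}, {ω₃, ω₄, ω₅}, {ω₁, ω₂, ω₃, ω₄}, {ω₁, ω₂, ω₃, ω₅}, {ω₁, ω₂, ω₄, ω₅}, {ω₁, ω₃, ω₄, ω₅}, {ω₂, ω₃, ω₄, ω₅}, X }

Trace:
Initial family (6 sets): { ∅, {ω₁, ω₃}, {ω₂, ω₃, ω₅}, {ω₁, ω₂, ω₃, ω₄}, {ω₂, ω₃, ω₄, ω₅}, X }.
Step 1: 5 new —
  {ω₁}  = ᶜ of {ω₂, ω₃, ω₄, ω₅}
  {ω₅}  = ᶜ of {ω₁, ω₂, ω₃, ω₄}
  {ω₁, ω₄}  = ᶜ of {ω₂, ω₃, ω₅}
  {ω₂, ω₄, ω₅}  = ᶜ of {ω₁, ω₃}
  {ω₁, ω₂, ω₃, ω₅}  = {ω₂, ω₃, ω₅} ∪ {ω₁, ω₃}
  (now 11)
Step 2. New:
  {ω₄}  = ᶜ of {ω₁, ω₂, ω₃, ω₅}
  {ω₁, ω₅}  = {ω₅} ∪ {ω₁}
  {ω₁, ω₃, ω₄}  = {ω₁, ω₄} ∪ {ω₁, ω₃}
  {ω₁, ω₃, ω₅}  = {ω₅} ∪ {ω₁, ω₃}
  {ω₁, ω₄, ω₅}  = {ω₅} ∪ {ω₁, ω₄}
  {ω₁, ω₂, ω₄, ω₅}  = {ω₁, ω₄} ∪ {ω₂, ω₄, ω₅}
  (now 17)
Step 3: +7 →
  {ω₃}  = ᶜ of {ω₁, ω₂, ω₄, ω₅}
  {ω₂, ω₃}  = ᶜ of {ω₁, ω₄, ω₅}
  {ω₂, ω₄}  = ᶜ of {ω₁, ω₃, ω₅}
  {ω₂, ω₅}  = ᶜ of {ω₁, ω₃, ω₄}
  {ω₄, ω₅}  = {ω₄} ∪ {ω₅}
  {ω₂, ω₃, ω₄}  = ᶜ of {ω₁, ω₅}
  {ω₁, ω₃, ω₄, ω₅}  = {ω₁, ω₄, ω₅} ∪ {ω₁, ω₃, ω₄}
  (now 24)
Step 4 adds 7:
  {ω₂}  = ᶜ of {ω₁, ω₃, ω₄, ω₅}
  {ω₃, ω₄}  = {ω₃} ∪ {ω₄}
  {ω₃, ω₅}  = {ω₅} ∪ {ω₃}
  {ω₁, ω₂, ω₃}  = ᶜ of {ω₄, ω₅}
  {ω₁, ω₂, ω₄}  = {ω₁, ω₄} ∪ {ω₂, ω₄}
  {ω₁, ω₂, ω₅}  = {ω₂, ω₅} ∪ {ω₁, ω₅}
  {ω₃, ω₄, ω₅}  = {ω₄, ω₅} ∪ {ω₃}
  (now 31)
Step 5 (1 new):
  {ω₁, ω₂}  = ᶜ of {ω₃, ω₄, ω₅}
  (now 32)
Step 6: already closed under ᶜ and ∪.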